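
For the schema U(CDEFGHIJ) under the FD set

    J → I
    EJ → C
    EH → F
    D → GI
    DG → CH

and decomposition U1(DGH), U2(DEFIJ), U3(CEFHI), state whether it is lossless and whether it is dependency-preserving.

lossy and not dependency-preserving

Lossless test (chase): Rows 1 and 2 agree on D; apply D→GI and equate their GI entries. Rows 1 and 2 agree on DG; apply DG→CH and equate their CH entries. No row becomes fully distinguished — the join is lossy.
Dependency preservation: the restricted closure of {EJ} across the fragments never reaches {C}, so EJ → C cannot be enforced without a join — not preserved.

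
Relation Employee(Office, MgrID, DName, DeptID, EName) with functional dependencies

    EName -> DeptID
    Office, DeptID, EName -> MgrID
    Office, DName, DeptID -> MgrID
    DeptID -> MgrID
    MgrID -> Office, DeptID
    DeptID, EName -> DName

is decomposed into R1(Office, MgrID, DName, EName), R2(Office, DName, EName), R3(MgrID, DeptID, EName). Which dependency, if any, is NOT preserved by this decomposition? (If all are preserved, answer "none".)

none

EName → DeptID lies within R3.
Office, DeptID, EName → MgrID: restricted closure across fragments reaches MgrID.
Office, DName, DeptID → MgrID: restricted closure across fragments reaches MgrID.
DeptID → MgrID lies within R3.
MgrID → Office, DeptID: restricted closure across fragments reaches Office, DeptID.
DeptID, EName → DName: restricted closure across fragments reaches DName.
Every dependency is enforceable on the fragments, so the decomposition is dependency-preserving.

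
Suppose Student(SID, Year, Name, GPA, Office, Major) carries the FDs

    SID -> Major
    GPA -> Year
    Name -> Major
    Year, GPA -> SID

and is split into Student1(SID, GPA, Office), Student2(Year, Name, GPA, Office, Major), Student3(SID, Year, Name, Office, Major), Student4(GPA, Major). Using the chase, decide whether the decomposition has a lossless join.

Yes

Chase test. Columns are SID, Year, Name, GPA, Office, Major; row i has aⱼ where attribute j ∈ Studenti, else bᵢⱼ.
Initial tableau (one row per fragment):
  row 1: a1 b12 b13 a4 a5 b16
  row 2: b21 a2 a3 a4 a5 a6
  row 3: a1 a2 a3 b34 a5 a6
  row 4: b41 b42 b43 a4 b45 a6
Rows 1 and 3 agree on SID; apply SID→Major and equate their Major entries.
Rows 1 and 2 agree on GPA; apply GPA→Year and equate their Year entries.
Rows 1 and 4 agree on GPA; apply GPA→Year and equate their Year entries.
Rows 1 and 2 agree on Year, GPA; apply Year, GPA→SID and equate their SID entries.
Rows 1 and 4 agree on Year, GPA; apply Year, GPA→SID and equate their SID entries.
Row 2 is now all distinguished symbols — the join is lossless.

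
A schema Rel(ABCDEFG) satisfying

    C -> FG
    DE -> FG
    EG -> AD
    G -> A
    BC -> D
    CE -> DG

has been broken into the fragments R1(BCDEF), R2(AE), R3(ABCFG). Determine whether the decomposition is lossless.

Chase test. Columns are ABCDEFG; row i has aⱼ where attribute j ∈ Ri, else bᵢⱼ.
Initial tableau (one row per fragment):
  row 1: b11 a2 a3 a4 a5 a6 b17
  row 2: a1 b22 b23 b24 a5 b26 b27
  row 3: a1 a2 a3 b34 b35 a6 a7
Rows 1 and 3 agree on C; apply C→FG and equate their FG entries.
Rows 1 and 3 agree on G; apply G→A and equate their A entries.
Rows 1 and 3 agree on BC; apply BC→D and equate their D entries.
Row 1 is now all distinguished symbols — the join is lossless.

Yes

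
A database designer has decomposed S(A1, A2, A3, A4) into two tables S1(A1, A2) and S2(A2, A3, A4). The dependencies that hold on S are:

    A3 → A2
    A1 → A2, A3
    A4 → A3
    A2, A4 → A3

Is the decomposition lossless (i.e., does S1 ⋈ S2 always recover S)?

Common attributes: S1 ∩ S2 = {A2}.
No dependency enlarges {A2}, so (A2)⁺ = {A2}.
The closure contains neither all of S1 = {A1, A2} nor all of S2 = {A2, A3, A4}, so the common attributes are not a superkey of either fragment. The join is lossy.

No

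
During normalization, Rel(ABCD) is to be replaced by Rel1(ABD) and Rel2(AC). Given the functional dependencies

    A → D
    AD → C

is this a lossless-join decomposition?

Common attributes: Rel1 ∩ Rel2 = {A}.
Closure of {A}: A → D applies, adding D; AD → C applies, adding C. So (A)⁺ = {ACD}.
This closure contains every attribute of Rel2, so Rel1 ∩ Rel2 → Rel2. The join is lossless.

Yes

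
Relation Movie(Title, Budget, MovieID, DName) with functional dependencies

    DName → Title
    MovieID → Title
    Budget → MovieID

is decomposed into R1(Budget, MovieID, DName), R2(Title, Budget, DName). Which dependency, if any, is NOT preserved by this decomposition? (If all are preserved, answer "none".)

MovieID → Title

Check MovieID → Title: no single fragment contains all of {Title, MovieID}, and the restricted closure of {MovieID} across the fragments never reaches {Title}.
DName → Title is preserved.
Budget → MovieID is preserved.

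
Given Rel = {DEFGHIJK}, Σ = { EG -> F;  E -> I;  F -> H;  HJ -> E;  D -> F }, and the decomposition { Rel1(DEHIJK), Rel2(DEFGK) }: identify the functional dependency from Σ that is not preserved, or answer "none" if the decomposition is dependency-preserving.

Check F → H: no single fragment contains all of {FH}, and the restricted closure of {F} across the fragments never reaches {H}.
EG → F is preserved.
E → I is preserved.
HJ → E is preserved.
D → F is preserved.

F -> H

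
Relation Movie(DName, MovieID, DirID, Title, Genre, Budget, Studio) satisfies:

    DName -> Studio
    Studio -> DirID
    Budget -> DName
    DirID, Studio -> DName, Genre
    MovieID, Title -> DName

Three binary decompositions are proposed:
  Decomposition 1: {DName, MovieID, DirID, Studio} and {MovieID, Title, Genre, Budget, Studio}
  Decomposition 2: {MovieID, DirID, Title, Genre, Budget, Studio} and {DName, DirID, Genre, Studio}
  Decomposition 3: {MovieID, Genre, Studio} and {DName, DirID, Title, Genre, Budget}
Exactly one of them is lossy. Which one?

Decomposition 1: common = {MovieID, Studio}, closure = {DName, MovieID, DirID, Genre, Studio} → lossless.
Decomposition 2: common = {DirID, Genre, Studio}, closure = {DName, DirID, Genre, Studio} → lossless.
Decomposition 3: common = {Genre}, closure = {Genre} → lossy.

Decomposition 3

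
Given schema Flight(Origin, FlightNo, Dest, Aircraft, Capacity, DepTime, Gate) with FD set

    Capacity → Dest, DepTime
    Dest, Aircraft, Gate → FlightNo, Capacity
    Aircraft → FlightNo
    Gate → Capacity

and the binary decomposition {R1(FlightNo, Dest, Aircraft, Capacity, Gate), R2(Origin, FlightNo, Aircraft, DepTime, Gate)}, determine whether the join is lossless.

Common attributes: R1 ∩ R2 = {FlightNo, Aircraft, Gate}.
Closure of {FlightNo, Aircraft, Gate}: Gate → Capacity applies, adding Capacity; Capacity → Dest, DepTime applies, adding Dest, DepTime. So (FlightNo, Aircraft, Gate)⁺ = {FlightNo, Dest, Aircraft, Capacity, DepTime, Gate}.
This closure contains every attribute of R1, so R1 ∩ R2 → R1. The join is lossless.

Yes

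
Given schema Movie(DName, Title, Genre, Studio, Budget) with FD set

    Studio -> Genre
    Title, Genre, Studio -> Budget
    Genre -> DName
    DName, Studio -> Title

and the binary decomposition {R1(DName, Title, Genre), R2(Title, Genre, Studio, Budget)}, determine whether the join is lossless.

Common attributes: R1 ∩ R2 = {Title, Genre}.
Closure of {Title, Genre}: Genre → DName applies, adding DName. So (Title, Genre)⁺ = {DName, Title, Genre}.
This closure contains every attribute of R1, so R1 ∩ R2 → R1. The join is lossless.

Yes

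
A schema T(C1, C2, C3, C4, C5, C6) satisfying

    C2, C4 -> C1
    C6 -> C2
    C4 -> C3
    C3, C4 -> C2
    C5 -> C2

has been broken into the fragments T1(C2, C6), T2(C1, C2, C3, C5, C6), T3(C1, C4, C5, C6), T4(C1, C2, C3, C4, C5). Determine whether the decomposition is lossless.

Chase test. Columns are C1, C2, C3, C4, C5, C6; row i has aⱼ where attribute j ∈ Ti, else bᵢⱼ.
Initial tableau (one row per fragment):
  row 1: b11 a2 b13 b14 b15 a6
  row 2: a1 a2 a3 b24 a5 a6
  row 3: a1 b32 b33 a4 a5 a6
  row 4: a1 a2 a3 a4 a5 b46
Rows 1 and 3 agree on C6; apply C6→C2 and equate their C2 entries.
Rows 3 and 4 agree on C4; apply C4→C3 and equate their C3 entries.
Row 3 is now all distinguished symbols — the join is lossless.

Yes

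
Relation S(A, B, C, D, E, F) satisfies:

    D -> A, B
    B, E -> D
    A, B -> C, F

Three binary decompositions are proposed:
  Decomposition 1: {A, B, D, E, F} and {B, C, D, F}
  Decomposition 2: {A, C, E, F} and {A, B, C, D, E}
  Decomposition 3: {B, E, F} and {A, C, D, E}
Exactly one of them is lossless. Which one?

Decomposition 1

Decomposition 1: common = {B, D, F}, closure = {A, B, C, D, F} → lossless.
Decomposition 2: common = {A, C, E}, closure = {A, C, E} → lossy.
Decomposition 3: common = {E}, closure = {E} → lossy.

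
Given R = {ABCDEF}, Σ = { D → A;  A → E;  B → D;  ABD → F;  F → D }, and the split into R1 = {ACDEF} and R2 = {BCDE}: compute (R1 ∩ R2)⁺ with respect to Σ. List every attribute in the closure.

ACDE

R1 ∩ R2 = {CDE}.
D → A applies, adding A
Closure: {ACDE}.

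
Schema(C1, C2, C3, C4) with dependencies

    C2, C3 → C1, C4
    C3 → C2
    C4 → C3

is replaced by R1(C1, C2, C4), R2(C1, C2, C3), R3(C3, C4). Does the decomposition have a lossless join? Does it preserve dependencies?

Lossless test (chase): Rows 2 and 3 agree on C3; apply C3→C2 and equate their C2 entries. Rows 1 and 3 agree on C4; apply C4→C3 and equate their C3 entries. Rows 1 and 2 agree on C2, C3; apply C2, C3→C1, C4 and equate their C1, C4 entries. Rows 1 and 3 agree on C2, C3; apply C2, C3→C1, C4 and equate their C1, C4 entries. Row 1 is now all distinguished symbols — the join is lossless.
Dependency preservation: C2, C3 → C1, C4 is not contained in any single fragment, but the restricted closure of its left-hand side across the fragments still reaches the right-hand side; the remaining FDs each lie inside some fragment. All dependencies are preserved.

lossless and dependency-preserving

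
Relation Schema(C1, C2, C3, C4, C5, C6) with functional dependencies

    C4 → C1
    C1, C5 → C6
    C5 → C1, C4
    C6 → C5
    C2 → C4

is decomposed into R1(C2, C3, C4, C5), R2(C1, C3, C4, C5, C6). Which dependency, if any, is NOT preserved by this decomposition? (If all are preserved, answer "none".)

C4 → C1 lies within R2.
C1, C5 → C6 lies within R2.
C5 → C1, C4 lies within R2.
C6 → C5 lies within R2.
C2 → C4 lies within R1.
Every dependency is enforceable on the fragments, so the decomposition is dependency-preserving.

none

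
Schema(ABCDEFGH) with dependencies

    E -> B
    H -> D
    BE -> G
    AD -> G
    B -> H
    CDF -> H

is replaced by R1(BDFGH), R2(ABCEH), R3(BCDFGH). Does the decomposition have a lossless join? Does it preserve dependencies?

Lossless test (chase): Rows 1 and 2 agree on H; apply H→D and equate their D entries. No row becomes fully distinguished — the join is lossy.
Dependency preservation: the restricted closure of {BE} across the fragments never reaches {G}, so BE → G cannot be enforced without a join — not preserved.

lossy and not dependency-preserving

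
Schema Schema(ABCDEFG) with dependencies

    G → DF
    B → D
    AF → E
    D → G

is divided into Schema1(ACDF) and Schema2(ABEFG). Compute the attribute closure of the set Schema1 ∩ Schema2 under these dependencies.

Schema1 ∩ Schema2 = {AF}.
AF → E applies, adding E
Closure: {AEF}.

AEF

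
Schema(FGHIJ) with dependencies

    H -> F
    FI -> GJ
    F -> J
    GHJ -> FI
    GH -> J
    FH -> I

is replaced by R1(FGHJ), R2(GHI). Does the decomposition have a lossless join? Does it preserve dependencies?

Lossless test: (GH)⁺ = {FGHIJ}, which contains all of one fragment — lossless.
Dependency preservation: the restricted closure of {FI} across the fragments never reaches {GJ}, so FI → GJ cannot be enforced without a join — not preserved.

lossless but not dependency-preserving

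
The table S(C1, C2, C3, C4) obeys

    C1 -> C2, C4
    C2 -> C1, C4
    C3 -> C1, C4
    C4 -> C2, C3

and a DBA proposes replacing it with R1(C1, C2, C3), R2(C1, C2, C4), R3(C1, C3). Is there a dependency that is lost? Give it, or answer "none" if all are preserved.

C1 → C2, C4 lies within R2.
C2 → C1, C4 lies within R2.
C3 → C1, C4: restricted closure across fragments reaches C1, C4.
C4 → C2, C3: restricted closure across fragments reaches C2, C3.
Every dependency is enforceable on the fragments, so the decomposition is dependency-preserving.

none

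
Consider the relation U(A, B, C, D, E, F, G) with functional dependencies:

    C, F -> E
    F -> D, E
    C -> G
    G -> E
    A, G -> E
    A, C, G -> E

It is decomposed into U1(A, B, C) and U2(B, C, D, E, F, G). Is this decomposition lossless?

No

Common attributes: U1 ∩ U2 = {B, C}.
Closure of {B, C}: C → G applies, adding G; G → E applies, adding E. So (B, C)⁺ = {B, C, E, G}.
The closure contains neither all of U1 = {A, B, C} nor all of U2 = {B, C, D, E, F, G}, so the common attributes are not a superkey of either fragment. The join is lossy.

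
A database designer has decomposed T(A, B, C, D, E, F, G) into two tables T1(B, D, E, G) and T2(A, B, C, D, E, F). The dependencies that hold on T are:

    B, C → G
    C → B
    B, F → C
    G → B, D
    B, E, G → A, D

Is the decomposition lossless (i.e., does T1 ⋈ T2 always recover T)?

Common attributes: T1 ∩ T2 = {B, D, E}.
No dependency enlarges {B, D, E}, so (B, D, E)⁺ = {B, D, E}.
The closure contains neither all of T1 = {B, D, E, G} nor all of T2 = {A, B, C, D, E, F}, so the common attributes are not a superkey of either fragment. The join is lossy.

No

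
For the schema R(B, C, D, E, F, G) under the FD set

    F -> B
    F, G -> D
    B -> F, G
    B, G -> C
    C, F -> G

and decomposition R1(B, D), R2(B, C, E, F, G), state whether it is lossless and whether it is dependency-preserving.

lossless and dependency-preserving

Lossless test: (B)⁺ = {B, C, D, F, G}, which contains all of one fragment — lossless.
Dependency preservation: F, G → D is not contained in any single fragment, but the restricted closure of its left-hand side across the fragments still reaches the right-hand side; the remaining FDs each lie inside some fragment. All dependencies are preserved.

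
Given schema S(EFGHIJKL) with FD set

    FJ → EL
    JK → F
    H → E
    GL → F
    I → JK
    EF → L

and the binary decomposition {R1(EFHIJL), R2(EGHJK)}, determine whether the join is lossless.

No

Common attributes: R1 ∩ R2 = {EHJ}.
No dependency enlarges {EHJ}, so (EHJ)⁺ = {EHJ}.
The closure contains neither all of R1 = {EFHIJL} nor all of R2 = {EGHJK}, so the common attributes are not a superkey of either fragment. The join is lossy.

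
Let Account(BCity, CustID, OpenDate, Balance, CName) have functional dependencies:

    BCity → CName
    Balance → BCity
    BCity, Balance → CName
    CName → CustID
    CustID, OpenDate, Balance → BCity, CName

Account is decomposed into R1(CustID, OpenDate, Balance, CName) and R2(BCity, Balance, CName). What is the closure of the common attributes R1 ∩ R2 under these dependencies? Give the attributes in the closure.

R1 ∩ R2 = {Balance, CName}.
Balance → BCity applies, adding BCity
CName → CustID applies, adding CustID
Closure: {BCity, CustID, Balance, CName}.

BCity, CustID, Balance, CName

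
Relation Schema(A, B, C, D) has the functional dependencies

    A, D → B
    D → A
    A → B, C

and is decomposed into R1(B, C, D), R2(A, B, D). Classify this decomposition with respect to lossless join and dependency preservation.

Lossless test: (B, D)⁺ = {A, B, C, D}, which contains all of one fragment — lossless.
Dependency preservation: the restricted closure of {A} across the fragments never reaches {B, C}, so A → B, C cannot be enforced without a join — not preserved.

lossless but not dependency-preserving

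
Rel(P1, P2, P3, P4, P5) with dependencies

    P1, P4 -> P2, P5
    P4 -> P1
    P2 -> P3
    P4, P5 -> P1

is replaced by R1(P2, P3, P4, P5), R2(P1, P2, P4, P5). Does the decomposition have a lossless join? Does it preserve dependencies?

Lossless test: (P2, P4, P5)⁺ = {P1, P2, P3, P4, P5}, which contains all of one fragment — lossless.
Dependency preservation: every FD's attributes lie within a single fragment, so each can be enforced locally — preserved.

lossless and dependency-preserving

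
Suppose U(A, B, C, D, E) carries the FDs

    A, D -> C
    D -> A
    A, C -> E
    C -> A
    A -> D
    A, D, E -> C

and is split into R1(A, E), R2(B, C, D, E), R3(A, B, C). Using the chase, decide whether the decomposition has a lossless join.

Chase test. Columns are A, B, C, D, E; row i has aⱼ where attribute j ∈ Ri, else bᵢⱼ.
Initial tableau (one row per fragment):
  row 1: a1 b12 b13 b14 a5
  row 2: b21 a2 a3 a4 a5
  row 3: a1 a2 a3 b34 b35
Rows 2 and 3 agree on C; apply C→A and equate their A entries.
Rows 1 and 2 agree on A; apply A→D and equate their D entries.
Rows 1 and 3 agree on A; apply A→D and equate their D entries.
Rows 1 and 2 agree on A, D, E; apply A, D, E→C and equate their C entries.
Rows 1 and 3 agree on A, C; apply A, C→E and equate their E entries.
Row 2 is now all distinguished symbols — the join is lossless.

Yes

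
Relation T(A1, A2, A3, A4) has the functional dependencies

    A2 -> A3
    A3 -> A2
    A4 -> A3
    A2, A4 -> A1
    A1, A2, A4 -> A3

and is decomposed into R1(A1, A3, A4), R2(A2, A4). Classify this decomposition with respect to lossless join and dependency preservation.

Lossless test: (A4)⁺ = {A1, A2, A3, A4}, which contains all of one fragment — lossless.
Dependency preservation: the restricted closure of {A2} across the fragments never reaches {A3}, so A2 → A3 cannot be enforced without a join — not preserved.

lossless but not dependency-preserving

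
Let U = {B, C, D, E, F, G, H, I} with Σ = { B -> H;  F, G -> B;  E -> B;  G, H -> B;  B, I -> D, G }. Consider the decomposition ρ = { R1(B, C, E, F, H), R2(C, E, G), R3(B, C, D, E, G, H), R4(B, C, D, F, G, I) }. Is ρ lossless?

No

Chase test. Columns are B, C, D, E, F, G, H, I; row i has aⱼ where attribute j ∈ Ri, else bᵢⱼ.
Initial tableau (one row per fragment):
  row 1: a1 a2 b13 a4 a5 b16 a7 b18
  row 2: b21 a2 b23 a4 b25 a6 b27 b28
  row 3: a1 a2 a3 a4 b35 a6 a7 b38
  row 4: a1 a2 a3 b44 a5 a6 b47 a8
Rows 1 and 4 agree on B; apply B→H and equate their H entries.
Rows 1 and 2 agree on E; apply E→B and equate their B entries.
Rows 1 and 2 agree on B; apply B→H and equate their H entries.
No row becomes fully distinguished — the join is lossy.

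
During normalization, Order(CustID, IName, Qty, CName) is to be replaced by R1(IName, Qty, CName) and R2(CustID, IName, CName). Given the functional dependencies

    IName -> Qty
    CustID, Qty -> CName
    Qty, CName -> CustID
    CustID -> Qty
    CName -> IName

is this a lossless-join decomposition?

Common attributes: R1 ∩ R2 = {IName, CName}.
Closure of {IName, CName}: IName → Qty applies, adding Qty; Qty, CName → CustID applies, adding CustID. So (IName, CName)⁺ = {CustID, IName, Qty, CName}.
This closure contains every attribute of R1, so R1 ∩ R2 → R1. The join is lossless.

Yes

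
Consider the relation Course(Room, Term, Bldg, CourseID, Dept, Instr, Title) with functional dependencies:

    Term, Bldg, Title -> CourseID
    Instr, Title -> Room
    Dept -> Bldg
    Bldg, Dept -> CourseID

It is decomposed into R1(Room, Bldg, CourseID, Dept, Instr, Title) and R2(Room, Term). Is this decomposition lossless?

Common attributes: R1 ∩ R2 = {Room}.
No dependency enlarges {Room}, so (Room)⁺ = {Room}.
The closure contains neither all of R1 = {Room, Bldg, CourseID, Dept, Instr, Title} nor all of R2 = {Room, Term}, so the common attributes are not a superkey of either fragment. The join is lossy.

No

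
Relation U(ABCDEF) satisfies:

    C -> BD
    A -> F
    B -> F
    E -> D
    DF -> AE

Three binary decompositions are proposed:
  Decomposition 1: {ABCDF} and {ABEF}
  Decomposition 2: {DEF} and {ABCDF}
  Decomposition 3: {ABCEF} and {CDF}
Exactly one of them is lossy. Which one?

Decomposition 1: common = {ABF}, closure = {ABF} → lossy.
Decomposition 2: common = {DF}, closure = {ADEF} → lossless.
Decomposition 3: common = {CF}, closure = {ABCDEF} → lossless.

Decomposition 1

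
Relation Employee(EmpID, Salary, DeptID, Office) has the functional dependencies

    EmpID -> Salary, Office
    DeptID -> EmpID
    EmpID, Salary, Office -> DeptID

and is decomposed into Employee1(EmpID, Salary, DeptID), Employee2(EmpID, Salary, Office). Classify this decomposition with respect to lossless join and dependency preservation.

lossless and dependency-preserving

Lossless test: (EmpID, Salary)⁺ = {EmpID, Salary, DeptID, Office}, which contains all of one fragment — lossless.
Dependency preservation: EmpID, Salary, Office → DeptID is not contained in any single fragment, but the restricted closure of its left-hand side across the fragments still reaches the right-hand side; the remaining FDs each lie inside some fragment. All dependencies are preserved.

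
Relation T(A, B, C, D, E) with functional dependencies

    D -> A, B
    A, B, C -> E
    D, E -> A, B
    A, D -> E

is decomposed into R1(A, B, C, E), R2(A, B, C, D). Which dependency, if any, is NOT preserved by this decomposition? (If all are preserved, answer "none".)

A, D -> E

Check A, D → E: no single fragment contains all of {A, D, E}, and the restricted closure of {A, D} across the fragments never reaches {E}.
D → A, B is preserved.
A, B, C → E is preserved.
D, E → A, B is preserved.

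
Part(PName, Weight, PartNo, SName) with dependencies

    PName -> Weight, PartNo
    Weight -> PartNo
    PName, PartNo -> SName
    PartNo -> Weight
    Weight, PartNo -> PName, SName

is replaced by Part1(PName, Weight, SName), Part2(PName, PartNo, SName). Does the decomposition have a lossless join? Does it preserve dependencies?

lossless and dependency-preserving

Lossless test: (PName, SName)⁺ = {PName, Weight, PartNo, SName}, which contains all of one fragment — lossless.
Dependency preservation: PName → Weight, PartNo; Weight → PartNo; PartNo → Weight; Weight, PartNo → PName, SName are not contained in any single fragment, but the restricted closure of each left-hand side across the fragments still reaches the right-hand side; the remaining FDs each lie inside some fragment. All dependencies are preserved.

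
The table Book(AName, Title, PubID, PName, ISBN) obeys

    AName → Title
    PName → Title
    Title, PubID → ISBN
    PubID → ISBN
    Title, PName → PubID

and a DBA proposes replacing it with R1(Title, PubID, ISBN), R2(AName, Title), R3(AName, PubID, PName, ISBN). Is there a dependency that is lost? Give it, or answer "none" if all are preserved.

PName → Title

Check PName → Title: no single fragment contains all of {Title, PName}, and the restricted closure of {PName} across the fragments never reaches {Title}.
AName → Title is preserved.
Title, PubID → ISBN is preserved.
PubID → ISBN is preserved.
Title, PName → PubID is preserved.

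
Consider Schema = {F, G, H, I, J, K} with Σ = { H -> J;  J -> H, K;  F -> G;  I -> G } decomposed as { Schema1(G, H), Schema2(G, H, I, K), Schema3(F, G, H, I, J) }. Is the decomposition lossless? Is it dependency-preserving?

lossless and dependency-preserving

Lossless test (chase): Rows 1 and 2 agree on H; apply H→J and equate their J entries. Rows 1 and 3 agree on H; apply H→J and equate their J entries. Rows 1 and 2 agree on J; apply J→H, K and equate their H, K entries. Rows 1 and 3 agree on J; apply J→H, K and equate their H, K entries. Row 3 is now all distinguished symbols — the join is lossless.
Dependency preservation: J → H, K is not contained in any single fragment, but the restricted closure of its left-hand side across the fragments still reaches the right-hand side; the remaining FDs each lie inside some fragment. All dependencies are preserved.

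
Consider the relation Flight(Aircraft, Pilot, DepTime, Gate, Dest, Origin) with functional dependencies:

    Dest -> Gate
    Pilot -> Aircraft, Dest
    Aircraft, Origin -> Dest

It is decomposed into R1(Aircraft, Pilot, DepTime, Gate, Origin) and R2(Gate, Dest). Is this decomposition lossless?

Common attributes: R1 ∩ R2 = {Gate}.
No dependency enlarges {Gate}, so (Gate)⁺ = {Gate}.
The closure contains neither all of R1 = {Aircraft, Pilot, DepTime, Gate, Origin} nor all of R2 = {Gate, Dest}, so the common attributes are not a superkey of either fragment. The join is lossy.

No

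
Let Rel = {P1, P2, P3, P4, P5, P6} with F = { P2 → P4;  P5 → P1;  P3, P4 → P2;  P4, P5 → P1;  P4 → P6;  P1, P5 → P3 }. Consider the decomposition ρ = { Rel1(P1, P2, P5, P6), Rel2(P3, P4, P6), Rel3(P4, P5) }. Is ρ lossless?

No

Chase test. Columns are P1, P2, P3, P4, P5, P6; row i has aⱼ where attribute j ∈ Reli, else bᵢⱼ.
Initial tableau (one row per fragment):
  row 1: a1 a2 b13 b14 a5 a6
  row 2: b21 b22 a3 a4 b25 a6
  row 3: b31 b32 b33 a4 a5 b36
Rows 1 and 3 agree on P5; apply P5→P1 and equate their P1 entries.
Rows 2 and 3 agree on P4; apply P4→P6 and equate their P6 entries.
Rows 1 and 3 agree on P1, P5; apply P1, P5→P3 and equate their P3 entries.
No row becomes fully distinguished — the join is lossy.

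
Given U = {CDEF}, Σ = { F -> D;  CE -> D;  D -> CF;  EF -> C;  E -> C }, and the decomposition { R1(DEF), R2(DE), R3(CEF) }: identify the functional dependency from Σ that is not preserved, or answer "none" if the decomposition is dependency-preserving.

F → D lies within R1.
CE → D: restricted closure across fragments reaches D.
D → CF: restricted closure across fragments reaches CF.
EF → C lies within R3.
E → C lies within R3.
Every dependency is enforceable on the fragments, so the decomposition is dependency-preserving.

none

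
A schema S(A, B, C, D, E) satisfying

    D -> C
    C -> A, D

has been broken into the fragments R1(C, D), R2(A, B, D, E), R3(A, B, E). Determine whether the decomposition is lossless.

Yes

Chase test. Columns are A, B, C, D, E; row i has aⱼ where attribute j ∈ Ri, else bᵢⱼ.
Initial tableau (one row per fragment):
  row 1: b11 b12 a3 a4 b15
  row 2: a1 a2 b23 a4 a5
  row 3: a1 a2 b33 b34 a5
Rows 1 and 2 agree on D; apply D→C and equate their C entries.
Rows 1 and 2 agree on C; apply C→A, D and equate their A, D entries.
Row 2 is now all distinguished symbols — the join is lossless.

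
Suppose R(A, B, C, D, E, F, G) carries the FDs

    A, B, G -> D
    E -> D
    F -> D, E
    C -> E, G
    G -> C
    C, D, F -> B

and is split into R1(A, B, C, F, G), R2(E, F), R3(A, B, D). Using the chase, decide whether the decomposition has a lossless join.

No

Chase test. Columns are A, B, C, D, E, F, G; row i has aⱼ where attribute j ∈ Ri, else bᵢⱼ.
Initial tableau (one row per fragment):
  row 1: a1 a2 a3 b14 b15 a6 a7
  row 2: b21 b22 b23 b24 a5 a6 b27
  row 3: a1 a2 b33 a4 b35 b36 b37
Rows 1 and 2 agree on F; apply F→D, E and equate their D, E entries.
No row becomes fully distinguished — the join is lossy.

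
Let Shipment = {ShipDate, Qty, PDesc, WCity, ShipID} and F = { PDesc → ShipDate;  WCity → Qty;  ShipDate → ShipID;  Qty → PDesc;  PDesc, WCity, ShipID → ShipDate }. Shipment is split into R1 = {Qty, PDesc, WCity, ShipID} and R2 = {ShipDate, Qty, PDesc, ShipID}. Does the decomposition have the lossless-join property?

Common attributes: R1 ∩ R2 = {Qty, PDesc, ShipID}.
Closure of {Qty, PDesc, ShipID}: PDesc → ShipDate applies, adding ShipDate. So (Qty, PDesc, ShipID)⁺ = {ShipDate, Qty, PDesc, ShipID}.
This closure contains every attribute of R2, so R1 ∩ R2 → R2. The join is lossless.

Yes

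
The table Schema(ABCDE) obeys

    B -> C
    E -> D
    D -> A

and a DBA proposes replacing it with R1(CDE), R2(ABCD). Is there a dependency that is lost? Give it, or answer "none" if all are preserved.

B → C lies within R2.
E → D lies within R1.
D → A lies within R2.
Every dependency is enforceable on the fragments, so the decomposition is dependency-preserving.

none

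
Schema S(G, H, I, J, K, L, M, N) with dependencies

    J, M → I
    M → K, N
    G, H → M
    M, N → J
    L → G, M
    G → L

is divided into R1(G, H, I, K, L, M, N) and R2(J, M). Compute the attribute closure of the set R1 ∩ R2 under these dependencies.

I, J, K, M, N

R1 ∩ R2 = {M}.
M → K, N applies, adding K, N
M, N → J applies, adding J
J, M → I applies, adding I
Closure: {I, J, K, M, N}.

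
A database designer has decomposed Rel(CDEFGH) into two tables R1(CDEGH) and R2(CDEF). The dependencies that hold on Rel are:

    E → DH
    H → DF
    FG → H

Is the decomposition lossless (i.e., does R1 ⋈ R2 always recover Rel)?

Yes

Common attributes: R1 ∩ R2 = {CDE}.
Closure of {CDE}: E → DH applies, adding H; H → DF applies, adding F. So (CDE)⁺ = {CDEFH}.
This closure contains every attribute of R2, so R1 ∩ R2 → R2. The join is lossless.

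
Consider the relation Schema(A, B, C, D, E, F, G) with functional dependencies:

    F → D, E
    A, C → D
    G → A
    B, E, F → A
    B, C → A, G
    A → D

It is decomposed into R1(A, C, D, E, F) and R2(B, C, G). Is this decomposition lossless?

Common attributes: R1 ∩ R2 = {C}.
No dependency enlarges {C}, so (C)⁺ = {C}.
The closure contains neither all of R1 = {A, C, D, E, F} nor all of R2 = {B, C, G}, so the common attributes are not a superkey of either fragment. The join is lossy.

No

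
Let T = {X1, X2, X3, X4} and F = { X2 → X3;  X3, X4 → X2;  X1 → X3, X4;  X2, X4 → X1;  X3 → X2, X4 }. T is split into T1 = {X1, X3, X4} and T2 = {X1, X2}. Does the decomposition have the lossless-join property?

Yes

Common attributes: T1 ∩ T2 = {X1}.
Closure of {X1}: X1 → X3, X4 applies, adding X3, X4; X3 → X2, X4 applies, adding X2. So (X1)⁺ = {X1, X2, X3, X4}.
This closure contains every attribute of T1, so T1 ∩ T2 → T1. The join is lossless.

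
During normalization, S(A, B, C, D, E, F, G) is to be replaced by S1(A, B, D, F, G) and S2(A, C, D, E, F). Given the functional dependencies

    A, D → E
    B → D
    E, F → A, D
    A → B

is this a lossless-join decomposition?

Common attributes: S1 ∩ S2 = {A, D, F}.
Closure of {A, D, F}: A, D → E applies, adding E; A → B applies, adding B. So (A, D, F)⁺ = {A, B, D, E, F}.
The closure contains neither all of S1 = {A, B, D, F, G} nor all of S2 = {A, C, D, E, F}, so the common attributes are not a superkey of either fragment. The join is lossy.

No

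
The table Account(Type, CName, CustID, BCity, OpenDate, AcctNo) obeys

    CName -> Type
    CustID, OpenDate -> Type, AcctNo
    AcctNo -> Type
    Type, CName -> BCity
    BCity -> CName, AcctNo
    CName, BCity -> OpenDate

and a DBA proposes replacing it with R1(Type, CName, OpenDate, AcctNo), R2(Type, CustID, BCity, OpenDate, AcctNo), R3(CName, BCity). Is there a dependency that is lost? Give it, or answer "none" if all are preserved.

CName → Type lies within R1.
CustID, OpenDate → Type, AcctNo lies within R2.
AcctNo → Type lies within R1.
Type, CName → BCity: restricted closure across fragments reaches BCity.
BCity → CName, AcctNo: restricted closure across fragments reaches CName, AcctNo.
CName, BCity → OpenDate: restricted closure across fragments reaches OpenDate.
Every dependency is enforceable on the fragments, so the decomposition is dependency-preserving.

none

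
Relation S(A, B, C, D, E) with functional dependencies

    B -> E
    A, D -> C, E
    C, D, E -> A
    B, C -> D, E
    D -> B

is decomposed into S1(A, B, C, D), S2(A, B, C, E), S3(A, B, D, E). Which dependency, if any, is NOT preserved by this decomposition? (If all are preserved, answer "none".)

B → E lies within S2.
A, D → C, E: restricted closure across fragments reaches C, E.
C, D, E → A: restricted closure across fragments reaches A.
B, C → D, E: restricted closure across fragments reaches D, E.
D → B lies within S1.
Every dependency is enforceable on the fragments, so the decomposition is dependency-preserving.

none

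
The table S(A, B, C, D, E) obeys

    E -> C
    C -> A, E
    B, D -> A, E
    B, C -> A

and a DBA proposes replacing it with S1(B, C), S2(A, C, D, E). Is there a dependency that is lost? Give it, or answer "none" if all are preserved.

Check B, D → A, E: no single fragment contains all of {A, B, D, E}, and the restricted closure of {B, D} across the fragments never reaches {A, E}.
E → C is preserved.
C → A, E is preserved.
B, C → A is preserved.

B, D -> A, E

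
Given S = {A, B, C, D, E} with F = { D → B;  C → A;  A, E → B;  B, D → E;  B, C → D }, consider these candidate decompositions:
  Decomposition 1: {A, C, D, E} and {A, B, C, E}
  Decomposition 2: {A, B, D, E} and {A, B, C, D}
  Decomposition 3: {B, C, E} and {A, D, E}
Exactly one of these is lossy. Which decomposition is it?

Decomposition 1: common = {A, C, E}, closure = {A, B, C, D, E} → lossless.
Decomposition 2: common = {A, B, D}, closure = {A, B, D, E} → lossless.
Decomposition 3: common = {E}, closure = {E} → lossy.

Decomposition 3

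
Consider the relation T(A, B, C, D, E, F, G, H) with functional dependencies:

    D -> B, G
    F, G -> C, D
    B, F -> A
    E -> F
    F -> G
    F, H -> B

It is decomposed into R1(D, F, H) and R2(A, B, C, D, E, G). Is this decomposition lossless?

Common attributes: R1 ∩ R2 = {D}.
Closure of {D}: D → B, G applies, adding B, G. So (D)⁺ = {B, D, G}.
The closure contains neither all of R1 = {D, F, H} nor all of R2 = {A, B, C, D, E, G}, so the common attributes are not a superkey of either fragment. The join is lossy.

No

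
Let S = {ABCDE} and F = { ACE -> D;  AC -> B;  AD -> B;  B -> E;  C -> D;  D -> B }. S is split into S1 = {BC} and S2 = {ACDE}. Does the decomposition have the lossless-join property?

Yes

Common attributes: S1 ∩ S2 = {C}.
Closure of {C}: C → D applies, adding D; D → B applies, adding B; B → E applies, adding E. So (C)⁺ = {BCDE}.
This closure contains every attribute of S1, so S1 ∩ S2 → S1. The join is lossless.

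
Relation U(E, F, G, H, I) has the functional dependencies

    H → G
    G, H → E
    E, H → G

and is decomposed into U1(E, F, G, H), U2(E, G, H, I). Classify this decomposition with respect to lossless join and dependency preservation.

lossy but dependency-preserving

Lossless test: (E, G, H)⁺ = {E, G, H}, which is a superkey of neither fragment — lossy.
Dependency preservation: every FD's attributes lie within a single fragment, so each can be enforced locally — preserved.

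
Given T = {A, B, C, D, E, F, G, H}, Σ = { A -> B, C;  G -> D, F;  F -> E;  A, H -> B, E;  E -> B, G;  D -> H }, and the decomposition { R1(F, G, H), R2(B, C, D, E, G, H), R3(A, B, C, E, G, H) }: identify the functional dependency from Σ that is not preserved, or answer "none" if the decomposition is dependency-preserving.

A → B, C lies within R3.
G → D, F: restricted closure across fragments reaches D, F.
F → E: restricted closure across fragments reaches E.
A, H → B, E lies within R3.
E → B, G lies within R2.
D → H lies within R2.
Every dependency is enforceable on the fragments, so the decomposition is dependency-preserving.

none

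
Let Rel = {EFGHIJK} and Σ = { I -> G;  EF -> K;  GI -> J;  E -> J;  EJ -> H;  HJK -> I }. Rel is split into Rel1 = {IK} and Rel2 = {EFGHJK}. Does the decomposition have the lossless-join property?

Common attributes: Rel1 ∩ Rel2 = {K}.
No dependency enlarges {K}, so (K)⁺ = {K}.
The closure contains neither all of Rel1 = {IK} nor all of Rel2 = {EFGHJK}, so the common attributes are not a superkey of either fragment. The join is lossy.

No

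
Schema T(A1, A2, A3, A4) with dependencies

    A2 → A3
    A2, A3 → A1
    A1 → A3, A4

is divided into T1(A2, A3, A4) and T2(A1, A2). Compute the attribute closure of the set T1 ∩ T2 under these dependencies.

T1 ∩ T2 = {A2}.
A2 → A3 applies, adding A3
A2, A3 → A1 applies, adding A1
A1 → A3, A4 applies, adding A4
Closure: {A1, A2, A3, A4}.

A1, A2, A3, A4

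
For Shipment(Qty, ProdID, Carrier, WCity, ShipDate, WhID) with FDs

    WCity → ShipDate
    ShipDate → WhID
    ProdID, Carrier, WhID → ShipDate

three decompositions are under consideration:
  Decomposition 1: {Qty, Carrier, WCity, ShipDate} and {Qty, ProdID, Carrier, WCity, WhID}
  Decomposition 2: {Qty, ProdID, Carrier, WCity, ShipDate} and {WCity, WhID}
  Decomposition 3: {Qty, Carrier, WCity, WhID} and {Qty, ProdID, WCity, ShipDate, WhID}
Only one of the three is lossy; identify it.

Decomposition 1: common = {Qty, Carrier, WCity}, closure = {Qty, Carrier, WCity, ShipDate, WhID} → lossless.
Decomposition 2: common = {WCity}, closure = {WCity, ShipDate, WhID} → lossless.
Decomposition 3: common = {Qty, WCity, WhID}, closure = {Qty, WCity, ShipDate, WhID} → lossy.

Decomposition 3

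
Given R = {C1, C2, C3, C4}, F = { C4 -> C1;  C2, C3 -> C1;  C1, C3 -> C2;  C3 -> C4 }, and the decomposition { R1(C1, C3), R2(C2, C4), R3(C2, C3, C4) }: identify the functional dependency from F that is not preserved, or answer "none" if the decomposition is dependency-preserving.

C4 -> C1

Check C4 → C1: no single fragment contains all of {C1, C4}, and the restricted closure of {C4} across the fragments never reaches {C1}.
C2, C3 → C1 is preserved.
C1, C3 → C2 is preserved.
C3 → C4 is preserved.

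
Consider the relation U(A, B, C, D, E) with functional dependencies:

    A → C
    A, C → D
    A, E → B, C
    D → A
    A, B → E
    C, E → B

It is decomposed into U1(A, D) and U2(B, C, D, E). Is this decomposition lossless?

Common attributes: U1 ∩ U2 = {D}.
Closure of {D}: D → A applies, adding A; A → C applies, adding C. So (D)⁺ = {A, C, D}.
This closure contains every attribute of U1, so U1 ∩ U2 → U1. The join is lossless.

Yes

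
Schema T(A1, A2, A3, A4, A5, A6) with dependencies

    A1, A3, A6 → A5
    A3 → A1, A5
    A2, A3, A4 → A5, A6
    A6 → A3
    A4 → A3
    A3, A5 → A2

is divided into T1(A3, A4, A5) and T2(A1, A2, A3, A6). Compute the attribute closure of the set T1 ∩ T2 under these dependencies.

A1, A2, A3, A5

T1 ∩ T2 = {A3}.
A3 → A1, A5 applies, adding A1, A5
A3, A5 → A2 applies, adding A2
Closure: {A1, A2, A3, A5}.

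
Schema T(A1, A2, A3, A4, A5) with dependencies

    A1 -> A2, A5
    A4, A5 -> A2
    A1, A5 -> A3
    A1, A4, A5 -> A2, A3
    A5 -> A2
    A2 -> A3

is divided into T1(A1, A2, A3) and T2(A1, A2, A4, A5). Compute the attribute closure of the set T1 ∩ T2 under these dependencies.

A1, A2, A3, A5

T1 ∩ T2 = {A1, A2}.
A1 → A2, A5 applies, adding A5
A1, A5 → A3 applies, adding A3
Closure: {A1, A2, A3, A5}.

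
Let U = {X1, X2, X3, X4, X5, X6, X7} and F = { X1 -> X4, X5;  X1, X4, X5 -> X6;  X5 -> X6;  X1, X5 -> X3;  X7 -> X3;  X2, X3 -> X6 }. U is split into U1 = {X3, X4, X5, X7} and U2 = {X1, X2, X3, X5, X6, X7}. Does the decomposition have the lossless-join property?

Common attributes: U1 ∩ U2 = {X3, X5, X7}.
Closure of {X3, X5, X7}: X5 → X6 applies, adding X6. So (X3, X5, X7)⁺ = {X3, X5, X6, X7}.
The closure contains neither all of U1 = {X3, X4, X5, X7} nor all of U2 = {X1, X2, X3, X5, X6, X7}, so the common attributes are not a superkey of either fragment. The join is lossy.

No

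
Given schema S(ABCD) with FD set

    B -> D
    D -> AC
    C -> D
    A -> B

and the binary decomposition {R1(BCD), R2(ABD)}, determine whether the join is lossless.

Yes

Common attributes: R1 ∩ R2 = {BD}.
Closure of {BD}: D → AC applies, adding AC. So (BD)⁺ = {ABCD}.
This closure contains every attribute of R1, so R1 ∩ R2 → R1. The join is lossless.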